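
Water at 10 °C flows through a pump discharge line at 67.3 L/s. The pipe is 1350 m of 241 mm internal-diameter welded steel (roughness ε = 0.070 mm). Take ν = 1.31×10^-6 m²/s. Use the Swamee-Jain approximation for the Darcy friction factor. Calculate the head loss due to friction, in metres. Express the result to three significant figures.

h_f ≈ 10.7 m

V = 4Q/(πD²) = 4·0.0673/(π·0.241²) = 1.475 m/s
Re = VD/ν = 1.475·0.241/1.31×10^-6 = 2.71×10^5 → turbulent
ε/D = 0.070/241 = 2.90×10^-4
Swamee-Jain: f = 0.01716
h_f = f(L/D)V²/(2g) = 0.01716·(1350/0.241)·1.475²/(2·9.81) = 10.66 m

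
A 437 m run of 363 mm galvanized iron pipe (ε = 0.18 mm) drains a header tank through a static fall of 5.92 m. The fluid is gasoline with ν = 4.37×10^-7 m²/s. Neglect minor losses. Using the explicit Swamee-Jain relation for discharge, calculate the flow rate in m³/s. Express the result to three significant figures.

Q ≈ 0.247 m³/s

Swamee-Jain (Type II): Q = -0.965·√(gD⁵h_f/L)·ln[ε/(3.7D) + √(3.17ν²L/(gD³h_f))]
√(gD⁵h_f/L) = √(9.81·0.363⁵·5.92/437) = 0.02894
ε/(3.7D) = 1.34×10^-4; √(3.17ν²L/(gD³h_f)) = 9.76×10^-6
Q = -0.965·0.02894·ln(1.438×10^-4) = 0.2471 m³/s
Check: V = 2.39 m/s, Re = 1.98×10^6, f = 0.01700, h_f = 5.95 m ≈ 5.92 m ✓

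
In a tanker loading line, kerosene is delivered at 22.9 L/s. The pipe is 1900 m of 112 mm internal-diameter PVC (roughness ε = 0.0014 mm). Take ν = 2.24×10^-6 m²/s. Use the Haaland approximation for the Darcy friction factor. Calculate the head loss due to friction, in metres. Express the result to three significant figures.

V = 4Q/(πD²) = 4·0.0229/(π·0.112²) = 2.324 m/s
Re = VD/ν = 2.324·0.112/2.24×10^-6 = 1.16×10^5 → turbulent
ε/D = 0.0014/112 = 1.25×10^-5
Haaland: f = 0.01733
h_f = f(L/D)V²/(2g) = 0.01733·(1900/0.112)·2.324²/(2·9.81) = 80.95 m

h_f ≈ 81.0 m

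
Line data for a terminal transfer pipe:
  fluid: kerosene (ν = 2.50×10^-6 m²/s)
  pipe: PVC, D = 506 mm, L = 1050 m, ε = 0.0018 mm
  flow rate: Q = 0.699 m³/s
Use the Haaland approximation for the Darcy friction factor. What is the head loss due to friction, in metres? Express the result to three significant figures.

V = 4Q/(πD²) = 4·0.699/(π·0.506²) = 3.476 m/s
Re = VD/ν = 3.476·0.506/2.50×10^-6 = 7.04×10^5 → turbulent
ε/D = 0.0018/506 = 3.56×10^-6
Haaland: f = 0.01235
h_f = f(L/D)V²/(2g) = 0.01235·(1050/0.506)·3.476²/(2·9.81) = 15.78 m

h_f ≈ 15.8 m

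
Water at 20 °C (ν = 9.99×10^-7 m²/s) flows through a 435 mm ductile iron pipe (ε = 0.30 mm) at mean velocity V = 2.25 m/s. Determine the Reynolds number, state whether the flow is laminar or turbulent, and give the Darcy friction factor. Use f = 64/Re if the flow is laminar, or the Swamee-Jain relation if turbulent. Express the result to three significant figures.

Re = VD/ν = 2.250·0.435/9.99×10^-7 = 9.80×10^5
Re > 4000 → turbulent; ε/D = 6.90×10^-4
Swamee-Jain: f = 0.01848

Re ≈ 9.80×10^5; turbulent; f ≈ 0.0185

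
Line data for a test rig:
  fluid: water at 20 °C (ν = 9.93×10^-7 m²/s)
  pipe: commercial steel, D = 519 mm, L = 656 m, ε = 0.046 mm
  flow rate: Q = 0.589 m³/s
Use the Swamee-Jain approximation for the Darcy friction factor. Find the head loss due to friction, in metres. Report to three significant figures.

V = 4Q/(πD²) = 4·0.589/(π·0.519²) = 2.784 m/s
Re = VD/ν = 2.784·0.519/9.93×10^-7 = 1.46×10^6 → turbulent
ε/D = 0.046/519 = 8.86×10^-5
Swamee-Jain: f = 0.01294
h_f = f(L/D)V²/(2g) = 0.01294·(656/0.519)·2.784²/(2·9.81) = 6.463 m

h_f ≈ 6.46 m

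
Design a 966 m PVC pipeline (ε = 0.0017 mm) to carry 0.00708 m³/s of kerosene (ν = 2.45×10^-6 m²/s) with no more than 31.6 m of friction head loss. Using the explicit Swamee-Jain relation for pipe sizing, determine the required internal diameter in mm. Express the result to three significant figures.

D ≈ 77.5 mm

Swamee-Jain (Type III): D = 0.66·[ε^1.25·(LQ²/(gh_f))^4.75 + ν·Q^9.4·(L/(gh_f))^5.2]^0.04
LQ²/(gh_f) = 1.562×10^-4; L/(gh_f) = 3.116
Term 1 = ε^1.25·(…)^4.75 = 5.11×10^-26; Term 2 = ν·Q^9.4·(…)^5.2 = 5.58×10^-24
D = 0.66·(5.11×10^-26 + 5.58×10^-24)^0.04 = 0.07755 m = 77.5 mm
Check: V = 1.50 m/s, Re = 4.74×10^4, f = 0.02110, h_f = 30.1 m ≈ 31.6 m ✓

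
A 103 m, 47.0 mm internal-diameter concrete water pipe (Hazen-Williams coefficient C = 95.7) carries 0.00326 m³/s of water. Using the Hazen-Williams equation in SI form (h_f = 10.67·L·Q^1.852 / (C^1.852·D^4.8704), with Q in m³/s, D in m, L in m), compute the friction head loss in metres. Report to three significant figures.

h_f ≈ 17.1 m

h_f = 10.67·103·0.00326^1.852 / (95.7^1.852·0.0470^4.8704) = 17.15 m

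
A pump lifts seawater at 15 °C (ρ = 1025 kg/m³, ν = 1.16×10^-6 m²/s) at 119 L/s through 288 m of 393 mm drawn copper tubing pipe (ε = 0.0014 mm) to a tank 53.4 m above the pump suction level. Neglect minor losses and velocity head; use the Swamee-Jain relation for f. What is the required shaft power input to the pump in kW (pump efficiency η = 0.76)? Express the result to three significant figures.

V = 4Q/(πD²) = 0.9810 m/s; Re = 3.32×10^5; ε/D = 3.56×10^-6; f = 0.01415
h_f = f(L/D)V²/2g = 0.5085 m
Total head H = z + h_f = 53.4 + 0.5085 = 53.91 m
P_hyd = ρgQH = 1025·9.81·0.119·53.91 = 64.51 kW
P_shaft = P_hyd/η = 64.51/0.76 = 84.88 kW

P_shaft ≈ 84.9 kW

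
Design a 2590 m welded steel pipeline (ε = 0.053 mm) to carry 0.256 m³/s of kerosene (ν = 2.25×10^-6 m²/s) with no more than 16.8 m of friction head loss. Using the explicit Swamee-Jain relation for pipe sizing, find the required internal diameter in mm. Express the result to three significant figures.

Swamee-Jain (Type III): D = 0.66·[ε^1.25·(LQ²/(gh_f))^4.75 + ν·Q^9.4·(L/(gh_f))^5.2]^0.04
LQ²/(gh_f) = 1.030; L/(gh_f) = 15.72
Term 1 = ε^1.25·(…)^4.75 = 5.20×10^-6; Term 2 = ν·Q^9.4·(…)^5.2 = 1.02×10^-5
D = 0.66·(5.20×10^-6 + 1.02×10^-5)^0.04 = 0.4237 m = 424 mm
Check: V = 1.82 m/s, Re = 3.42×10^5, f = 0.01541, h_f = 15.8 m ≈ 16.8 m ✓

D ≈ 424 mm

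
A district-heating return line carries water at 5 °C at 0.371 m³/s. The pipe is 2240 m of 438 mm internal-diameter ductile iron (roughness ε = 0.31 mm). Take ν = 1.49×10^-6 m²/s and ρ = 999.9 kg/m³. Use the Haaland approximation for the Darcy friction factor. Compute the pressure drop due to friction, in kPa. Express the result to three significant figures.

V = 4Q/(πD²) = 4·0.371/(π·0.438²) = 2.462 m/s
Re = VD/ν = 2.462·0.438/1.49×10^-6 = 7.24×10^5 → turbulent
ε/D = 0.31/438 = 7.08×10^-4
Haaland: f = 0.01859
h_f = f(L/D)V²/(2g) = 0.01859·(2240/0.438)·2.462²/(2·9.81) = 29.37 m
Δp = ρg·h_f = 999.9·9.81·29.37 = 288.1 kPa

Δp ≈ 288 kPa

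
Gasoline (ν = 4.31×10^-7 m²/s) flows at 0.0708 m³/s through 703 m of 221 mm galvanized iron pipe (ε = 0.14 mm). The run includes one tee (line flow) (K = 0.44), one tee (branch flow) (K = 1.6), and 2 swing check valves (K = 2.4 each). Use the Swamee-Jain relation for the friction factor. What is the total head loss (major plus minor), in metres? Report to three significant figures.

V = 4Q/(πD²) = 1.846 m/s; V²/2g = 0.1736 m
Re = 9.46×10^5, ε/D = 6.33×10^-4 → f = 0.01817 (Swamee-Jain)
Major: h_f = f(L/D)·V²/2g = 0.01817·3181·0.1736 = 10.03 m
Minor: ΣK = 6.84; h_m = ΣK·V²/2g = 1.188 m
Total H_L = 10.03 + 1.188 = 11.22 m

H_L ≈ 11.2 m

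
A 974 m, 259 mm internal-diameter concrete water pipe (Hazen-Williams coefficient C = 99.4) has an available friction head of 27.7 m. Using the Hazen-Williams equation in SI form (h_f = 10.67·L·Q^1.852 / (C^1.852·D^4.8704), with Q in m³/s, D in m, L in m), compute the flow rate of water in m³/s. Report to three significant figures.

Q ≈ 0.116 m³/s

Rearranging: Q = [h_f·C^1.852·D^4.8704 / (10.67·L)]^(1/1.852)
Q = [27.7·99.4^1.852·0.259^4.8704 / (10.67·974)]^0.540 = 0.1160 m³/s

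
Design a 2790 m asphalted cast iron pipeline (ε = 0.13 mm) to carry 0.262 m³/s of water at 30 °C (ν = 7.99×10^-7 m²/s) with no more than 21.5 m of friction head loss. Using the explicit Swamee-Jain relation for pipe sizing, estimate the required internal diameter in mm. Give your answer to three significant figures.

Swamee-Jain (Type III): D = 0.66·[ε^1.25·(LQ²/(gh_f))^4.75 + ν·Q^9.4·(L/(gh_f))^5.2]^0.04
LQ²/(gh_f) = 0.9080; L/(gh_f) = 13.23
Term 1 = ε^1.25·(…)^4.75 = 8.78×10^-6; Term 2 = ν·Q^9.4·(…)^5.2 = 1.85×10^-6
D = 0.66·(8.78×10^-6 + 1.85×10^-6)^0.04 = 0.4174 m = 417 mm
Check: V = 1.91 m/s, Re = 1.00×10^6, f = 0.01586, h_f = 19.8 m ≈ 21.5 m ✓

D ≈ 417 mm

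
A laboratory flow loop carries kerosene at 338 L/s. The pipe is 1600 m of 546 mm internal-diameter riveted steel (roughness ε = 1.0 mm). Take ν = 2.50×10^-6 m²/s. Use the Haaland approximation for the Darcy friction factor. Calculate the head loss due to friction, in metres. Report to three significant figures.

h_f ≈ 7.30 m

V = 4Q/(πD²) = 4·0.338/(π·0.546²) = 1.444 m/s
Re = VD/ν = 1.444·0.546/2.50×10^-6 = 3.15×10^5 → turbulent
ε/D = 1.0/546 = 0.00183
Haaland: f = 0.02346
h_f = f(L/D)V²/(2g) = 0.02346·(1600/0.546)·1.444²/(2·9.81) = 7.303 m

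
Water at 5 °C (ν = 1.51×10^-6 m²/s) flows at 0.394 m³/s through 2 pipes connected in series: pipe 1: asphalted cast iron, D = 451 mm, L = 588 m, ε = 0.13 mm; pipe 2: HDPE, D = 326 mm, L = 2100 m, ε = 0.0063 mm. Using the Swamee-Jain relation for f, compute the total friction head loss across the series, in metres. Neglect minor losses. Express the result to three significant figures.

Pipe 1: V = 2.466 m/s, Re = 7.37×10^5, ε/D = 2.88×10^-4, f = 0.01589, h_1 = f(L/D)V²/2g = 6.423 m
Pipe 2: V = 4.720 m/s, Re = 1.02×10^6, ε/D = 1.93×10^-5, f = 0.01204, h_2 = f(L/D)V²/2g = 88.04 m
Series → Q common, losses add: H = Σh = 94.47 m

H ≈ 94.5 m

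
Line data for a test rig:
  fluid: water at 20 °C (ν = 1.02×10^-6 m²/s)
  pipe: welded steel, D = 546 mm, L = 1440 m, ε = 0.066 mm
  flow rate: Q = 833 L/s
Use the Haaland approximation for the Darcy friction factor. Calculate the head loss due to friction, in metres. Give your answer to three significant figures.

V = 4Q/(πD²) = 4·0.833/(π·0.546²) = 3.558 m/s
Re = VD/ν = 3.558·0.546/1.02×10^-6 = 1.90×10^6 → turbulent
ε/D = 0.066/546 = 1.21×10^-4
Haaland: f = 0.01312
h_f = f(L/D)V²/(2g) = 0.01312·(1440/0.546)·3.558²/(2·9.81) = 22.32 m

h_f ≈ 22.3 m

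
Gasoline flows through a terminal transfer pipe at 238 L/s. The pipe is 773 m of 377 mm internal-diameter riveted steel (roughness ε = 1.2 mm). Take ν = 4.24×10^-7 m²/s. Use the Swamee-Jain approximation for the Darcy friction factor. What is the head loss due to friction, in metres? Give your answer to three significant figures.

h_f ≈ 12.7 m

V = 4Q/(πD²) = 4·0.238/(π·0.377²) = 2.132 m/s
Re = VD/ν = 2.132·0.377/4.24×10^-7 = 1.90×10^6 → turbulent
ε/D = 1.2/377 = 0.00318
Swamee-Jain: f = 0.02672
h_f = f(L/D)V²/(2g) = 0.02672·(773/0.377)·2.132²/(2·9.81) = 12.69 m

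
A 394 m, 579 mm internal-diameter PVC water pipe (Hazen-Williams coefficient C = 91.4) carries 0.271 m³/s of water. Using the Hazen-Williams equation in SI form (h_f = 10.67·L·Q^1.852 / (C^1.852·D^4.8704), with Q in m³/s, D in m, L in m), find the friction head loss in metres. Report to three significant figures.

h_f ≈ 1.25 m

h_f = 10.67·394·0.271^1.852 / (91.4^1.852·0.579^4.8704) = 1.252 m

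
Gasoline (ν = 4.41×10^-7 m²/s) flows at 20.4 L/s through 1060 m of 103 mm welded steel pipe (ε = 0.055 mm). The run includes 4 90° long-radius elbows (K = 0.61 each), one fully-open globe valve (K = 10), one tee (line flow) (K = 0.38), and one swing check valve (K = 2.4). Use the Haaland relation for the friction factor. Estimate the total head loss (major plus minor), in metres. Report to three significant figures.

V = 4Q/(πD²) = 2.448 m/s; V²/2g = 0.3055 m
Re = 5.72×10^5, ε/D = 5.34×10^-4 → f = 0.01770 (Haaland)
Major: h_f = f(L/D)·V²/2g = 0.01770·10291·0.3055 = 55.64 m
Minor: ΣK = 15.2; h_m = ΣK·V²/2g = 4.650 m
Total H_L = 55.64 + 4.650 = 60.29 m

H_L ≈ 60.3 m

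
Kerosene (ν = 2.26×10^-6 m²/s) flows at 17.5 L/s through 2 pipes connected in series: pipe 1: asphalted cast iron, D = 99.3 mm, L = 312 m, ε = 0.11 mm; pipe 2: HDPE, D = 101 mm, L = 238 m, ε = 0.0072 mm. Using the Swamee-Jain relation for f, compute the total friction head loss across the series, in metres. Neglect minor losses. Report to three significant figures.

H ≈ 29.1 m

Pipe 1: V = 2.260 m/s, Re = 9.93×10^4, ε/D = 0.00111, f = 0.02272, h_1 = f(L/D)V²/2g = 18.58 m
Pipe 2: V = 2.184 m/s, Re = 9.76×10^4, ε/D = 7.13×10^-5, f = 0.01837, h_2 = f(L/D)V²/2g = 10.53 m
Series → Q common, losses add: H = Σh = 29.11 m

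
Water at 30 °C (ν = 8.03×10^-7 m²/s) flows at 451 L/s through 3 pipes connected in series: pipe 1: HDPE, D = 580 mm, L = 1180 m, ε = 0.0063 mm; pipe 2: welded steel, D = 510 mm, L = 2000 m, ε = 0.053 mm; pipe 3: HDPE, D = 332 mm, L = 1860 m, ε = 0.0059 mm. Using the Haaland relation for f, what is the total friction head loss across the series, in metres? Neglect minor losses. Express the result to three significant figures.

H ≈ 99.7 m

Pipe 1: V = 1.707 m/s, Re = 1.23×10^6, ε/D = 1.09×10^-5, f = 0.01142, h_1 = f(L/D)V²/2g = 3.450 m
Pipe 2: V = 2.208 m/s, Re = 1.40×10^6, ε/D = 1.04×10^-4, f = 0.01306, h_2 = f(L/D)V²/2g = 12.73 m
Pipe 3: V = 5.210 m/s, Re = 2.15×10^6, ε/D = 1.78×10^-5, f = 0.01078, h_3 = f(L/D)V²/2g = 83.52 m
Series → Q common, losses add: H = Σh = 99.70 m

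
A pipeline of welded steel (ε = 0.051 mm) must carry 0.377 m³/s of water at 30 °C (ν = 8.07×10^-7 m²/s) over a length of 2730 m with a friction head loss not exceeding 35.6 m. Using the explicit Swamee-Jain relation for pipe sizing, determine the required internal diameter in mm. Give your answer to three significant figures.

D ≈ 418 mm

Swamee-Jain (Type III): D = 0.66·[ε^1.25·(LQ²/(gh_f))^4.75 + ν·Q^9.4·(L/(gh_f))^5.2]^0.04
LQ²/(gh_f) = 1.111; L/(gh_f) = 7.817
Term 1 = ε^1.25·(…)^4.75 = 7.11×10^-6; Term 2 = ν·Q^9.4·(…)^5.2 = 3.70×10^-6
D = 0.66·(7.11×10^-6 + 3.70×10^-6)^0.04 = 0.4177 m = 418 mm
Check: V = 2.75 m/s, Re = 1.42×10^6, f = 0.01349, h_f = 34.0 m ≈ 35.6 m ✓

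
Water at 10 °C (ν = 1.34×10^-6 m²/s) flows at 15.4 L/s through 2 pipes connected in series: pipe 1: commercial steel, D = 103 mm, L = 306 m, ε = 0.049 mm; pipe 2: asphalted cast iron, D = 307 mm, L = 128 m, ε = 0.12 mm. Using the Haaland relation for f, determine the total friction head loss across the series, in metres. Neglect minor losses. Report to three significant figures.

H ≈ 9.92 m

Pipe 1: V = 1.848 m/s, Re = 1.42×10^5, ε/D = 4.76×10^-4, f = 0.01914, h_1 = f(L/D)V²/2g = 9.902 m
Pipe 2: V = 0.2080 m/s, Re = 4.77×10^4, ε/D = 3.91×10^-4, f = 0.02210, h_2 = f(L/D)V²/2g = 0.02033 m
Series → Q common, losses add: H = Σh = 9.923 m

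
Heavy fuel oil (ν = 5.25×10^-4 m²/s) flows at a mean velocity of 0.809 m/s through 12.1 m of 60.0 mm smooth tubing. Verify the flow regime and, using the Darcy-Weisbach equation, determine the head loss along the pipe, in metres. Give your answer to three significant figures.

h_f ≈ 4.66 m

Re = VD/ν = 0.809·0.06000/5.25×10^-4 = 92.5 → laminar (Re < 2300)
f = 64/Re = 0.6922
h_f = f(L/D)V²/(2g) = 0.6922·(12.1/0.06000)·0.809²/(2·9.81) = 4.657 m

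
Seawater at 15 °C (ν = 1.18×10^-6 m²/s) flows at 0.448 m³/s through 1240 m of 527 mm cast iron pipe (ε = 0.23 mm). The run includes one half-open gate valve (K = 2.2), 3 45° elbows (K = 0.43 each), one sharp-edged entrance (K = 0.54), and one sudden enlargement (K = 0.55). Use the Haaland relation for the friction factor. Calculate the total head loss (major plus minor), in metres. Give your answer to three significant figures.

V = 4Q/(πD²) = 2.054 m/s; V²/2g = 0.2150 m
Re = 9.17×10^5, ε/D = 4.36×10^-4 → f = 0.01676 (Haaland)
Major: h_f = f(L/D)·V²/2g = 0.01676·2353·0.2150 = 8.479 m
Minor: ΣK = 4.58; h_m = ΣK·V²/2g = 0.9847 m
Total H_L = 8.479 + 0.9847 = 9.463 m

H_L ≈ 9.46 m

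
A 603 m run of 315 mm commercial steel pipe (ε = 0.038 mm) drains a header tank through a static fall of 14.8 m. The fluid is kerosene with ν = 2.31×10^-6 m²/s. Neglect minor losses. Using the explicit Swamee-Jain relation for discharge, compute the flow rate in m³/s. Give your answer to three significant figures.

Q ≈ 0.249 m³/s

Swamee-Jain (Type II): Q = -0.965·√(gD⁵h_f/L)·ln[ε/(3.7D) + √(3.17ν²L/(gD³h_f))]
√(gD⁵h_f/L) = √(9.81·0.315⁵·14.8/603) = 0.02733
ε/(3.7D) = 3.26×10^-5; √(3.17ν²L/(gD³h_f)) = 4.74×10^-5
Q = -0.965·0.02733·ln(8.001×10^-5) = 0.2488 m³/s
Check: V = 3.19 m/s, Re = 4.35×10^5, f = 0.01493, h_f = 14.8 m ≈ 14.8 m ✓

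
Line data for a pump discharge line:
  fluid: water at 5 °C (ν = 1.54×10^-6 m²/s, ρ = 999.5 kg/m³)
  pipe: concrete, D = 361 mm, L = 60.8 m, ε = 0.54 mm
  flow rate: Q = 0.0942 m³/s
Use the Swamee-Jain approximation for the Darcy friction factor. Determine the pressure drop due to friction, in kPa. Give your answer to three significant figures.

Δp ≈ 1.63 kPa

V = 4Q/(πD²) = 4·0.0942/(π·0.361²) = 0.9203 m/s
Re = VD/ν = 0.9203·0.361/1.54×10^-6 = 2.16×10^5 → turbulent
ε/D = 0.54/361 = 0.00150
Swamee-Jain: f = 0.02288
h_f = f(L/D)V²/(2g) = 0.02288·(60.8/0.361)·0.9203²/(2·9.81) = 0.1664 m
Δp = ρg·h_f = 999.5·9.81·0.1664 = 1.631 kPa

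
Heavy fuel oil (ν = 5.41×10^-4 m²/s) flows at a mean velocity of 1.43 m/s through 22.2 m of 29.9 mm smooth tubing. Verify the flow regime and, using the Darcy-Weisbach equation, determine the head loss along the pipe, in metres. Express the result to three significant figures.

h_f ≈ 62.7 m

Re = VD/ν = 1.43·0.02990/5.41×10^-4 = 79.0 → laminar (Re < 2300)
f = 64/Re = 0.8098
h_f = f(L/D)V²/(2g) = 0.8098·(22.2/0.02990)·1.43²/(2·9.81) = 62.66 m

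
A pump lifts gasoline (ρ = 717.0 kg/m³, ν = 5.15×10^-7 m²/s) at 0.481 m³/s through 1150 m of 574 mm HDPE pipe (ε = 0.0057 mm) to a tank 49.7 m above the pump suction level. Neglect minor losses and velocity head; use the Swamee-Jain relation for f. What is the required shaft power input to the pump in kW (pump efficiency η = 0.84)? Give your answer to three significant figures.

P_shaft ≈ 215 kW

V = 4Q/(πD²) = 1.859 m/s; Re = 2.07×10^6; ε/D = 9.93×10^-6; f = 0.01068
h_f = f(L/D)V²/2g = 3.770 m
Total head H = z + h_f = 49.7 + 3.770 = 53.47 m
P_hyd = ρgQH = 717.0·9.81·0.481·53.47 = 180.9 kW
P_shaft = P_hyd/η = 180.9/0.84 = 215.4 kW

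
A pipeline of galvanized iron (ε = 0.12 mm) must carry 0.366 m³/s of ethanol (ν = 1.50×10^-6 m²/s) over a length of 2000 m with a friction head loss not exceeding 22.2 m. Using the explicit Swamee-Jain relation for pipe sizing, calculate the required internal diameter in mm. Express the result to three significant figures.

D ≈ 443 mm

Swamee-Jain (Type III): D = 0.66·[ε^1.25·(LQ²/(gh_f))^4.75 + ν·Q^9.4·(L/(gh_f))^5.2]^0.04
LQ²/(gh_f) = 1.230; L/(gh_f) = 9.183
Term 1 = ε^1.25·(…)^4.75 = 3.36×10^-5; Term 2 = ν·Q^9.4·(…)^5.2 = 1.20×10^-5
D = 0.66·(3.36×10^-5 + 1.20×10^-5)^0.04 = 0.4425 m = 443 mm
Check: V = 2.38 m/s, Re = 7.02×10^5, f = 0.01578, h_f = 20.6 m ≈ 22.2 m ✓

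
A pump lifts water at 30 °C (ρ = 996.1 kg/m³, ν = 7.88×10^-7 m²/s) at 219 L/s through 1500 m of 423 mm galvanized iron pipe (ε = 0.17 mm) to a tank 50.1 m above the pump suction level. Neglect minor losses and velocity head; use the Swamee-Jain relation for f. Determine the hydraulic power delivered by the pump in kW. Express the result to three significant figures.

P_hyd ≈ 123 kW

V = 4Q/(πD²) = 1.558 m/s; Re = 8.37×10^5; ε/D = 4.02×10^-4; f = 0.01671
h_f = f(L/D)V²/2g = 7.334 m
Total head H = z + h_f = 50.1 + 7.334 = 57.43 m
P_hyd = ρgQH = 996.1·9.81·0.219·57.43 = 122.9 kW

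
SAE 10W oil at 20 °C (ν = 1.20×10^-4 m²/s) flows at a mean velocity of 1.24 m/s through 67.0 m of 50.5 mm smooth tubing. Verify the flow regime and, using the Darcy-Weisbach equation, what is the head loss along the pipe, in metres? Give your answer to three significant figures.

h_f ≈ 12.8 m

Re = VD/ν = 1.24·0.05050/1.20×10^-4 = 522 → laminar (Re < 2300)
f = 64/Re = 0.1226
h_f = f(L/D)V²/(2g) = 0.1226·(67.0/0.05050)·1.24²/(2·9.81) = 12.75 m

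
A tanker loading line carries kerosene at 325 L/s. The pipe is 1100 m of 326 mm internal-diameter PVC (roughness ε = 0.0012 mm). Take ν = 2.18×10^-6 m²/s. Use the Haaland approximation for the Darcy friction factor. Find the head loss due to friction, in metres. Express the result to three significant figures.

V = 4Q/(πD²) = 4·0.325/(π·0.326²) = 3.894 m/s
Re = VD/ν = 3.894·0.326/2.18×10^-6 = 5.82×10^5 → turbulent
ε/D = 0.0012/326 = 3.68×10^-6
Haaland: f = 0.01276
h_f = f(L/D)V²/(2g) = 0.01276·(1100/0.326)·3.894²/(2·9.81) = 33.27 m

h_f ≈ 33.3 m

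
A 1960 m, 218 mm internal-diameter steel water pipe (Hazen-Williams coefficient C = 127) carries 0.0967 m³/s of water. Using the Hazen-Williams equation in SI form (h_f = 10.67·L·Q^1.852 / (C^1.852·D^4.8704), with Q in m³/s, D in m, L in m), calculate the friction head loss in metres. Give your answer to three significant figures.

h_f = 10.67·1960·0.0967^1.852 / (127^1.852·0.218^4.8704) = 58.50 m

h_f ≈ 58.5 m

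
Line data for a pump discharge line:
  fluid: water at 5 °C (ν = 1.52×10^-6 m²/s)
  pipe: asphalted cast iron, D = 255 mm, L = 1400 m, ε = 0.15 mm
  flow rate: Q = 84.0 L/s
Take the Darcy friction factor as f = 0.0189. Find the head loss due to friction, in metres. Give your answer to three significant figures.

h_f ≈ 14.3 m

V = 4Q/(πD²) = 4·0.0840/(π·0.255²) = 1.645 m/s
h_f = f(L/D)V²/(2g) = 0.01890·(1400/0.255)·1.645²/(2·9.81) = 14.31 m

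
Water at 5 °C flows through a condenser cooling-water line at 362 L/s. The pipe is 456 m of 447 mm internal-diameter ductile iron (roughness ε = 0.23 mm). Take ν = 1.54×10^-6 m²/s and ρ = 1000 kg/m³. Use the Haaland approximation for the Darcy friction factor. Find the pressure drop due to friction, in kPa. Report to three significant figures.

V = 4Q/(πD²) = 4·0.362/(π·0.447²) = 2.307 m/s
Re = VD/ν = 2.307·0.447/1.54×10^-6 = 6.70×10^5 → turbulent
ε/D = 0.23/447 = 5.15×10^-4
Haaland: f = 0.01747
h_f = f(L/D)V²/(2g) = 0.01747·(456/0.447)·2.307²/(2·9.81) = 4.834 m
Δp = ρg·h_f = 1000·9.81·4.834 = 47.42 kPa

Δp ≈ 47.4 kPa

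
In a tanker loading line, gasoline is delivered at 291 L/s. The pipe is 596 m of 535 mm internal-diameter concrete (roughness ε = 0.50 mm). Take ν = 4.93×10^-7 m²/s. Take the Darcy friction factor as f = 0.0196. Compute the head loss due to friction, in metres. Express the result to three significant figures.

h_f ≈ 1.86 m

V = 4Q/(πD²) = 4·0.291/(π·0.535²) = 1.294 m/s
h_f = f(L/D)V²/(2g) = 0.01960·(596/0.535)·1.294²/(2·9.81) = 1.865 m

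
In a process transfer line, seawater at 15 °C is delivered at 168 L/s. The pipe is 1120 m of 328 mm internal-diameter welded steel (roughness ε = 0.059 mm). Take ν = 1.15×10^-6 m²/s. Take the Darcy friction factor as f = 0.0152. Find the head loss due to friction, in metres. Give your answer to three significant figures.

h_f ≈ 10.5 m

V = 4Q/(πD²) = 4·0.168/(π·0.328²) = 1.988 m/s
h_f = f(L/D)V²/(2g) = 0.01520·(1120/0.328)·1.988²/(2·9.81) = 10.46 m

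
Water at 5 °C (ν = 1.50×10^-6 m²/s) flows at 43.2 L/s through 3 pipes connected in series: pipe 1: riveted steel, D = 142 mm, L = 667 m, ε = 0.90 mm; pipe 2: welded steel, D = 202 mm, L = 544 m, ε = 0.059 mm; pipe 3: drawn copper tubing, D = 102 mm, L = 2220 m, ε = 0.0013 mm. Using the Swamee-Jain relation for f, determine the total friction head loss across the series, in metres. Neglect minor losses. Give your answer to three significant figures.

Pipe 1: V = 2.728 m/s, Re = 2.58×10^5, ε/D = 0.00634, f = 0.03313, h_1 = f(L/D)V²/2g = 59.02 m
Pipe 2: V = 1.348 m/s, Re = 1.82×10^5, ε/D = 2.92×10^-4, f = 0.01794, h_2 = f(L/D)V²/2g = 4.475 m
Pipe 3: V = 5.287 m/s, Re = 3.60×10^5, ε/D = 1.27×10^-5, f = 0.01407, h_3 = f(L/D)V²/2g = 436.1 m
Series → Q common, losses add: H = Σh = 499.6 m

H ≈ 500 m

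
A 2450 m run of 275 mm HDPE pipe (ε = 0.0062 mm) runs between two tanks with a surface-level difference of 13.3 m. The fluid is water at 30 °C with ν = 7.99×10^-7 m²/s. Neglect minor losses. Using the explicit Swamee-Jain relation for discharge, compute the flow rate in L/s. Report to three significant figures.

Swamee-Jain (Type II): Q = -0.965·√(gD⁵h_f/L)·ln[ε/(3.7D) + √(3.17ν²L/(gD³h_f))]
√(gD⁵h_f/L) = √(9.81·0.275⁵·13.3/2450) = 0.009152
ε/(3.7D) = 6.09×10^-6; √(3.17ν²L/(gD³h_f)) = 4.27×10^-5
Q = -0.965·0.009152·ln(4.884×10^-5) = 0.08767 m³/s
Check: V = 1.48 m/s, Re = 5.08×10^5, f = 0.01341, h_f = 13.3 m ≈ 13.3 m ✓

Q ≈ 87.7 L/s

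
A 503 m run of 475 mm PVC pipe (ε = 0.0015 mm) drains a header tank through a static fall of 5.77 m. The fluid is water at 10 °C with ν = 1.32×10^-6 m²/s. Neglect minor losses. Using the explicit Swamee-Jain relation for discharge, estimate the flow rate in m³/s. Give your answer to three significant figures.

Swamee-Jain (Type II): Q = -0.965·√(gD⁵h_f/L)·ln[ε/(3.7D) + √(3.17ν²L/(gD³h_f))]
√(gD⁵h_f/L) = √(9.81·0.475⁵·5.77/503) = 0.05216
ε/(3.7D) = 8.53×10^-7; √(3.17ν²L/(gD³h_f)) = 2.14×10^-5
Q = -0.965·0.05216·ln(2.225×10^-5) = 0.5393 m³/s
Check: V = 3.04 m/s, Re = 1.10×10^6, f = 0.01152, h_f = 5.76 m ≈ 5.77 m ✓

Q ≈ 0.539 m³/s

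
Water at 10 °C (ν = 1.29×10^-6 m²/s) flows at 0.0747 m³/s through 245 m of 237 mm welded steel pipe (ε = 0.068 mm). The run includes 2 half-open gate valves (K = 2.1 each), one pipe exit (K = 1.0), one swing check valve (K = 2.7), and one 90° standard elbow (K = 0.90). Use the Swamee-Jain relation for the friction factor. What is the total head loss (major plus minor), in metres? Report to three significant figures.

V = 4Q/(πD²) = 1.693 m/s; V²/2g = 0.1461 m
Re = 3.11×10^5, ε/D = 2.87×10^-4 → f = 0.01691 (Swamee-Jain)
Major: h_f = f(L/D)·V²/2g = 0.01691·1034·0.1461 = 2.555 m
Minor: ΣK = 8.80; h_m = ΣK·V²/2g = 1.286 m
Total H_L = 2.555 + 1.286 = 3.841 m

H_L ≈ 3.84 m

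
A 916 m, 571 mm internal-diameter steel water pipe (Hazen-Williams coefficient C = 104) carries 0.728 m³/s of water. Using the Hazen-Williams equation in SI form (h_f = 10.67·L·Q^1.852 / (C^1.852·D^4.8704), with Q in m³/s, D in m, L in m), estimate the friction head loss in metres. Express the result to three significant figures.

h_f ≈ 15.3 m

h_f = 10.67·916·0.728^1.852 / (104^1.852·0.571^4.8704) = 15.29 m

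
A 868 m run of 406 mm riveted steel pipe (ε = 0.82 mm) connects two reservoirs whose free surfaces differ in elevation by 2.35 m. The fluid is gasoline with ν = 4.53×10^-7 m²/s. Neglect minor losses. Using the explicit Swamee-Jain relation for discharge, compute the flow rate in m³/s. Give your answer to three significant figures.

Q ≈ 0.124 m³/s

Swamee-Jain (Type II): Q = -0.965·√(gD⁵h_f/L)·ln[ε/(3.7D) + √(3.17ν²L/(gD³h_f))]
√(gD⁵h_f/L) = √(9.81·0.406⁵·2.35/868) = 0.01712
ε/(3.7D) = 5.46×10^-4; √(3.17ν²L/(gD³h_f)) = 1.91×10^-5
Q = -0.965·0.01712·ln(5.650×10^-4) = 0.1235 m³/s
Check: V = 0.954 m/s, Re = 8.55×10^5, f = 0.02378, h_f = 2.36 m ≈ 2.35 m ✓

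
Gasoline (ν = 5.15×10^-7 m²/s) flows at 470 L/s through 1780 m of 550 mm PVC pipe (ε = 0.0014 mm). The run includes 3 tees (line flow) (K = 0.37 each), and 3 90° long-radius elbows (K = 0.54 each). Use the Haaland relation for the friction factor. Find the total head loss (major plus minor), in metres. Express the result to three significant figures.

H_L ≈ 7.21 m

V = 4Q/(πD²) = 1.978 m/s; V²/2g = 0.1995 m
Re = 2.11×10^6, ε/D = 2.55×10^-6 → f = 0.01033 (Haaland)
Major: h_f = f(L/D)·V²/2g = 0.01033·3236·0.1995 = 6.666 m
Minor: ΣK = 2.73; h_m = ΣK·V²/2g = 0.5445 m
Total H_L = 6.666 + 0.5445 = 7.210 m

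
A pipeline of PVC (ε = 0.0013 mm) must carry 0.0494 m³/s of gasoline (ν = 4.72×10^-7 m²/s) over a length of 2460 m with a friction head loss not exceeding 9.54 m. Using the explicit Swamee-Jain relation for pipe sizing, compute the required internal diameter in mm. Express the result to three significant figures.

Swamee-Jain (Type III): D = 0.66·[ε^1.25·(LQ²/(gh_f))^4.75 + ν·Q^9.4·(L/(gh_f))^5.2]^0.04
LQ²/(gh_f) = 0.06415; L/(gh_f) = 26.29
Term 1 = ε^1.25·(…)^4.75 = 9.47×10^-14; Term 2 = ν·Q^9.4·(…)^5.2 = 5.99×10^-12
D = 0.66·(9.47×10^-14 + 5.99×10^-12)^0.04 = 0.2349 m = 235 mm
Check: V = 1.14 m/s, Re = 5.67×10^5, f = 0.01290, h_f = 8.94 m ≈ 9.54 m ✓

D ≈ 235 mm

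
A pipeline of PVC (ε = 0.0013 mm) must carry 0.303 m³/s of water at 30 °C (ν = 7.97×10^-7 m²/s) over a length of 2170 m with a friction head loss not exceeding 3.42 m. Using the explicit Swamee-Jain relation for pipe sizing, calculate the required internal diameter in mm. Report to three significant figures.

Swamee-Jain (Type III): D = 0.66·[ε^1.25·(LQ²/(gh_f))^4.75 + ν·Q^9.4·(L/(gh_f))^5.2]^0.04
LQ²/(gh_f) = 5.938; L/(gh_f) = 64.68
Term 1 = ε^1.25·(…)^4.75 = 2.08×10^-4; Term 2 = ν·Q^9.4·(…)^5.2 = 0.0277
D = 0.66·(2.08×10^-4 + 0.0277)^0.04 = 0.5720 m = 572 mm
Check: V = 1.18 m/s, Re = 8.46×10^5, f = 0.01199, h_f = 3.22 m ≈ 3.42 m ✓

D ≈ 572 mm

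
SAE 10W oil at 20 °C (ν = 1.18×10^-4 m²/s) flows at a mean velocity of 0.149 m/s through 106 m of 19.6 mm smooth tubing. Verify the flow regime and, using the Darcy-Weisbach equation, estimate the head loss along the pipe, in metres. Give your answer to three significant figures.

h_f ≈ 15.8 m

Re = VD/ν = 0.149·0.01960/1.18×10^-4 = 24.7 → laminar (Re < 2300)
f = 64/Re = 2.586
h_f = f(L/D)V²/(2g) = 2.586·(106/0.01960)·0.149²/(2·9.81) = 15.82 m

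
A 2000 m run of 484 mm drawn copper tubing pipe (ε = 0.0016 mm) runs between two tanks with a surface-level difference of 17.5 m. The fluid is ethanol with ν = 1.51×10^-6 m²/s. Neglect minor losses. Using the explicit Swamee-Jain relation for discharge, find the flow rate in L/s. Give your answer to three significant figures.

Q ≈ 483 L/s

Swamee-Jain (Type II): Q = -0.965·√(gD⁵h_f/L)·ln[ε/(3.7D) + √(3.17ν²L/(gD³h_f))]
√(gD⁵h_f/L) = √(9.81·0.484⁵·17.5/2000) = 0.04775
ε/(3.7D) = 8.93×10^-7; √(3.17ν²L/(gD³h_f)) = 2.73×10^-5
Q = -0.965·0.04775·ln(2.815×10^-5) = 0.4828 m³/s
Check: V = 2.62 m/s, Re = 8.41×10^5, f = 0.01203, h_f = 17.4 m ≈ 17.5 m ✓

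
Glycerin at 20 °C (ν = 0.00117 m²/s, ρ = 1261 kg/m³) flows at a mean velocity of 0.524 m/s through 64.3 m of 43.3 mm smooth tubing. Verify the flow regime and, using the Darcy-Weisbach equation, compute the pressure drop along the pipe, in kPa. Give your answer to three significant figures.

Δp ≈ 848 kPa

Re = VD/ν = 0.524·0.04330/0.00117 = 19.4 → laminar (Re < 2300)
f = 64/Re = 3.300
h_f = f(L/D)V²/(2g) = 3.300·(64.3/0.04330)·0.524²/(2·9.81) = 68.59 m
Δp = ρg·h_f = 1261·9.81·68.59 = 848.4 kPa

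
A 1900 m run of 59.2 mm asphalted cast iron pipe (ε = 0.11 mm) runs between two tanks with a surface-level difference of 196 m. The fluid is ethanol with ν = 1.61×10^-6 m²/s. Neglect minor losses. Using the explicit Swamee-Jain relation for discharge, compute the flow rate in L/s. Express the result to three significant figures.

Swamee-Jain (Type II): Q = -0.965·√(gD⁵h_f/L)·ln[ε/(3.7D) + √(3.17ν²L/(gD³h_f))]
√(gD⁵h_f/L) = √(9.81·0.0592⁵·196/1900) = 8.578×10^-4
ε/(3.7D) = 5.02×10^-4; √(3.17ν²L/(gD³h_f)) = 1.98×10^-4
Q = -0.965·8.578×10^-4·ln(7.000×10^-4) = 0.006013 m³/s
Check: V = 2.18 m/s, Re = 8.03×10^4, f = 0.02534, h_f = 198 m ≈ 196 m ✓

Q ≈ 6.01 L/s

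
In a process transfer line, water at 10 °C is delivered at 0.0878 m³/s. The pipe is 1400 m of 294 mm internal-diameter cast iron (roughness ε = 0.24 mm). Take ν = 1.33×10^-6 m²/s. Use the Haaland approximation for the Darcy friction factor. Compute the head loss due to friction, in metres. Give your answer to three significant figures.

h_f ≈ 8.02 m

V = 4Q/(πD²) = 4·0.0878/(π·0.294²) = 1.293 m/s
Re = VD/ν = 1.293·0.294/1.33×10^-6 = 2.86×10^5 → turbulent
ε/D = 0.24/294 = 8.16×10^-4
Haaland: f = 0.01976
h_f = f(L/D)V²/(2g) = 0.01976·(1400/0.294)·1.293²/(2·9.81) = 8.020 m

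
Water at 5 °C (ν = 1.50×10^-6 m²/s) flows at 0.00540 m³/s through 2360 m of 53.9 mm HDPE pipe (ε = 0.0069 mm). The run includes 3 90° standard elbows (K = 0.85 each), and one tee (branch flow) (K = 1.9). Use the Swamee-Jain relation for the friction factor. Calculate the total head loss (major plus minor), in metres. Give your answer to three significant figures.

V = 4Q/(πD²) = 2.367 m/s; V²/2g = 0.2855 m
Re = 8.50×10^4, ε/D = 1.28×10^-4 → f = 0.01917 (Swamee-Jain)
Major: h_f = f(L/D)·V²/2g = 0.01917·43785·0.2855 = 239.6 m
Minor: ΣK = 4.45; h_m = ΣK·V²/2g = 1.270 m
Total H_L = 239.6 + 1.270 = 240.8 m

H_L ≈ 241 m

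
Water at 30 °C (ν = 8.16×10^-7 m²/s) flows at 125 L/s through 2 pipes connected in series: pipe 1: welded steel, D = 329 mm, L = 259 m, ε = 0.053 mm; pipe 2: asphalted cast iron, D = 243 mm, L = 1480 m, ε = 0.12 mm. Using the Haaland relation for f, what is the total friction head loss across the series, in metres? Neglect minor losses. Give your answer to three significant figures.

H ≈ 40.1 m

Pipe 1: V = 1.470 m/s, Re = 5.93×10^5, ε/D = 1.61×10^-4, f = 0.01469, h_1 = f(L/D)V²/2g = 1.274 m
Pipe 2: V = 2.695 m/s, Re = 8.03×10^5, ε/D = 4.94×10^-4, f = 0.01723, h_2 = f(L/D)V²/2g = 38.86 m
Series → Q common, losses add: H = Σh = 40.14 m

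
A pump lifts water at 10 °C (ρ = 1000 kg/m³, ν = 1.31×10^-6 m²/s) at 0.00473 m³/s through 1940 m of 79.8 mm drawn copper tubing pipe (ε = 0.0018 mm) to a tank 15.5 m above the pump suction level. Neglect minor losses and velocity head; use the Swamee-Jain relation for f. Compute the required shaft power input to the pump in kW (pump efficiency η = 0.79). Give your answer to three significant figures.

V = 4Q/(πD²) = 0.9457 m/s; Re = 5.76×10^4; ε/D = 2.26×10^-5; f = 0.02021
h_f = f(L/D)V²/2g = 22.40 m
Total head H = z + h_f = 15.5 + 22.40 = 37.90 m
P_hyd = ρgQH = 1000·9.81·0.00473·37.90 = 1.759 kW
P_shaft = P_hyd/η = 1.759/0.79 = 2.226 kW

P_shaft ≈ 2.23 kW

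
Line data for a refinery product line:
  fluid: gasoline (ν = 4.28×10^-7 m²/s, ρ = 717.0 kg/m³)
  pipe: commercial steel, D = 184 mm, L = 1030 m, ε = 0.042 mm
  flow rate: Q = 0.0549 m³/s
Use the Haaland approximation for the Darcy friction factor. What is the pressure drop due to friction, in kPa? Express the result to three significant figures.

V = 4Q/(πD²) = 4·0.0549/(π·0.184²) = 2.065 m/s
Re = VD/ν = 2.065·0.184/4.28×10^-7 = 8.88×10^5 → turbulent
ε/D = 0.042/184 = 2.28×10^-4
Haaland: f = 0.01499
h_f = f(L/D)V²/(2g) = 0.01499·(1030/0.184)·2.065²/(2·9.81) = 18.23 m
Δp = ρg·h_f = 717.0·9.81·18.23 = 128.2 kPa

Δp ≈ 128 kPa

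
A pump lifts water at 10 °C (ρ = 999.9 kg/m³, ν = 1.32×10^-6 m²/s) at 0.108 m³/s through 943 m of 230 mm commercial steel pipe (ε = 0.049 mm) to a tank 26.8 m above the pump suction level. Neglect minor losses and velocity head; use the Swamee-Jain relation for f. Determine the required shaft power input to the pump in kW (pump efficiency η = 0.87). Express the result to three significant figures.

V = 4Q/(πD²) = 2.599 m/s; Re = 4.53×10^5; ε/D = 2.13×10^-4; f = 0.01577
h_f = f(L/D)V²/2g = 22.26 m
Total head H = z + h_f = 26.8 + 22.26 = 49.06 m
P_hyd = ρgQH = 999.9·9.81·0.108·49.06 = 51.97 kW
P_shaft = P_hyd/η = 51.97/0.87 = 59.74 kW

P_shaft ≈ 59.7 kW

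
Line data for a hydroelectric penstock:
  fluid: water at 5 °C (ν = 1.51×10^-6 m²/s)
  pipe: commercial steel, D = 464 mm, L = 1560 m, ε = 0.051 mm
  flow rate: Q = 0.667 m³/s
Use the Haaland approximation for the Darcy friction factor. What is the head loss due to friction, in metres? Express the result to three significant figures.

h_f ≈ 35.4 m

V = 4Q/(πD²) = 4·0.667/(π·0.464²) = 3.945 m/s
Re = VD/ν = 3.945·0.464/1.51×10^-6 = 1.21×10^6 → turbulent
ε/D = 0.051/464 = 1.10×10^-4
Haaland: f = 0.01328
h_f = f(L/D)V²/(2g) = 0.01328·(1560/0.464)·3.945²/(2·9.81) = 35.42 m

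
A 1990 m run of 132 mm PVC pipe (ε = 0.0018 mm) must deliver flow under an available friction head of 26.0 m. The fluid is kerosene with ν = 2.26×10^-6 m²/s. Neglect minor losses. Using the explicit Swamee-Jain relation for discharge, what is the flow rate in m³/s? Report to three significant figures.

Q ≈ 0.0182 m³/s

Swamee-Jain (Type II): Q = -0.965·√(gD⁵h_f/L)·ln[ε/(3.7D) + √(3.17ν²L/(gD³h_f))]
√(gD⁵h_f/L) = √(9.81·0.132⁵·26.0/1990) = 0.002266
ε/(3.7D) = 3.69×10^-6; √(3.17ν²L/(gD³h_f)) = 2.34×10^-4
Q = -0.965·0.002266·ln(2.380×10^-4) = 0.01825 m³/s
Check: V = 1.33 m/s, Re = 7.79×10^4, f = 0.01891, h_f = 25.8 m ≈ 26.0 m ✓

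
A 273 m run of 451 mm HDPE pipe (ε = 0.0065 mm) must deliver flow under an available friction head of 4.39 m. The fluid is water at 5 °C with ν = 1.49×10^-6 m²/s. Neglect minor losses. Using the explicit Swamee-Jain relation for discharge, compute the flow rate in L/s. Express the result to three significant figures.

Swamee-Jain (Type II): Q = -0.965·√(gD⁵h_f/L)·ln[ε/(3.7D) + √(3.17ν²L/(gD³h_f))]
√(gD⁵h_f/L) = √(9.81·0.451⁵·4.39/273) = 0.05425
ε/(3.7D) = 3.90×10^-6; √(3.17ν²L/(gD³h_f)) = 2.21×10^-5
Q = -0.965·0.05425·ln(2.595×10^-5) = 0.5528 m³/s
Check: V = 3.46 m/s, Re = 1.05×10^6, f = 0.01188, h_f = 4.39 m ≈ 4.39 m ✓

Q ≈ 553 L/s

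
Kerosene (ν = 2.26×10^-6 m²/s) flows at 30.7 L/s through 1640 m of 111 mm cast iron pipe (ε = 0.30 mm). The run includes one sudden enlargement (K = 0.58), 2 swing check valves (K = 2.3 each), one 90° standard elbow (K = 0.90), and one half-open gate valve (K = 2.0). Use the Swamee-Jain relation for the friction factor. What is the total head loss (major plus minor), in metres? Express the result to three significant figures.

V = 4Q/(πD²) = 3.173 m/s; V²/2g = 0.5130 m
Re = 1.56×10^5, ε/D = 0.00270 → f = 0.02654 (Swamee-Jain)
Major: h_f = f(L/D)·V²/2g = 0.02654·14775·0.5130 = 201.1 m
Minor: ΣK = 8.08; h_m = ΣK·V²/2g = 4.145 m
Total H_L = 201.1 + 4.145 = 205.3 m

H_L ≈ 205 m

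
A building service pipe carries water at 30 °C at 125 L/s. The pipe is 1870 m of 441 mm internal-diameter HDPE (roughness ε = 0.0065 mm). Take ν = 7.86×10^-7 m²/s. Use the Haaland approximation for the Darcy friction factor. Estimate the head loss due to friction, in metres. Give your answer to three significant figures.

h_f ≈ 1.94 m

V = 4Q/(πD²) = 4·0.125/(π·0.441²) = 0.8184 m/s
Re = VD/ν = 0.8184·0.441/7.86×10^-7 = 4.59×10^5 → turbulent
ε/D = 0.0065/441 = 1.47×10^-5
Haaland: f = 0.01343
h_f = f(L/D)V²/(2g) = 0.01343·(1870/0.441)·0.8184²/(2·9.81) = 1.943 m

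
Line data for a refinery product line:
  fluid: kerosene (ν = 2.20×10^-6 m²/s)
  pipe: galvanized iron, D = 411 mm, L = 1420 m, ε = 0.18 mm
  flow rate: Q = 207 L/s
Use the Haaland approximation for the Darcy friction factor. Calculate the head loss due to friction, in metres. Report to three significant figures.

V = 4Q/(πD²) = 4·0.207/(π·0.411²) = 1.560 m/s
Re = VD/ν = 1.560·0.411/2.20×10^-6 = 2.91×10^5 → turbulent
ε/D = 0.18/411 = 4.38×10^-4
Haaland: f = 0.01774
h_f = f(L/D)V²/(2g) = 0.01774·(1420/0.411)·1.560²/(2·9.81) = 7.605 m

h_f ≈ 7.61 m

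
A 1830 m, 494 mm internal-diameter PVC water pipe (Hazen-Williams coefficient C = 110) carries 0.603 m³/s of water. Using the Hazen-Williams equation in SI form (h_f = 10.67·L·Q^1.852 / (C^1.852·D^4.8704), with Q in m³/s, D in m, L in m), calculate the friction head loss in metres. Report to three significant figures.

h_f ≈ 39.3 m

h_f = 10.67·1830·0.603^1.852 / (110^1.852·0.494^4.8704) = 39.33 m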